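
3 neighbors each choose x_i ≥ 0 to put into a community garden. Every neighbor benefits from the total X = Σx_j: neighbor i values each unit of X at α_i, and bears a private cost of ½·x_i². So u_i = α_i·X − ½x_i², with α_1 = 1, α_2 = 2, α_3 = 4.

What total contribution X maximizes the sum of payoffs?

Planner FOC: ∂(Σu_j)/∂x_i = (Σα_j) − x_i = 0, so x_i^SO = Σα_j = 7 for every i; X^SO = 21.

21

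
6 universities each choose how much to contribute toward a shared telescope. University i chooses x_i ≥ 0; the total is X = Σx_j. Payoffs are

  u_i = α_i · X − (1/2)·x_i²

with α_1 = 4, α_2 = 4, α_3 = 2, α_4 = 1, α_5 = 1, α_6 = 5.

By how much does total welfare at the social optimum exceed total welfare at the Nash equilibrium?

University i's FOC: ∂u_i/∂x_i = α_i − x_i = 0, so x_i* = α_i.
NE contributions = (4, 4, 2, 1, 1, 5); X = 17.
W^NE = (Σα)·X − ½Σα_i² = 17² − ½·63 = 257.5.
Planner sets x_i = Σα_j = 17 for every i, so X^SO = 6·17 = 102.
W^SO = (Σα)·X^SO − ½·6·(Σα)² = (6/2)·17² = 867.
Deadweight loss = W^SO − W^NE = 609.5.

609.5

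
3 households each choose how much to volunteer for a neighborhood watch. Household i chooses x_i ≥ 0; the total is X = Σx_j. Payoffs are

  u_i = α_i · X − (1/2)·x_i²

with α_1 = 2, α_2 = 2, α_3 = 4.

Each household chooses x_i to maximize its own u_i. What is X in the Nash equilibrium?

8

Household i's FOC: ∂u_i/∂x_i = α_i − x_i = 0, so x_i* = α_i.
NE contributions = (2, 2, 4); X = 8.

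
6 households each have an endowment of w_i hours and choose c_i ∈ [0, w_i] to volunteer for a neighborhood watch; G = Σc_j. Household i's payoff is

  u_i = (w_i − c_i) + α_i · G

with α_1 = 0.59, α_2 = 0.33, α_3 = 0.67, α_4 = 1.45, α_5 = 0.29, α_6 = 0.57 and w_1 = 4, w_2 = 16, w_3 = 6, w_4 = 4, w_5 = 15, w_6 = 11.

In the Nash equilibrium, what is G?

∂u_i/∂c_i = α_i − 1, so household i contributes w_i if α_i > 1, else 0.
α_i > 1 for i ∈ {4}; NE contributions (0, 0, 0, 4, 0, 0), G = 4.

4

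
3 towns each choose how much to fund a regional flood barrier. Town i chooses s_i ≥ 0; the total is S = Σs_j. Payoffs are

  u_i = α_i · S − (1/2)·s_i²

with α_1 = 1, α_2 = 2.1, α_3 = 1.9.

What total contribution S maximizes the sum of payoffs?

15

Planner FOC: ∂(Σu_j)/∂s_i = (Σα_j) − s_i = 0, so s_i^SO = Σα_j = 5 for every i; S^SO = 15.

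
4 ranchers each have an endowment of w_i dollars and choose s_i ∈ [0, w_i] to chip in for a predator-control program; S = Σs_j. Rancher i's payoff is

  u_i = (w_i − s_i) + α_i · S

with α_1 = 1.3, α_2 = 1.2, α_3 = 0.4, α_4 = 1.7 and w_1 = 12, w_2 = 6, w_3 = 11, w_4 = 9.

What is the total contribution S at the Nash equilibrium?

27

∂u_i/∂s_i = α_i − 1, so rancher i contributes w_i if α_i > 1, else 0.
α_i > 1 for i ∈ {1, 2, 4}; NE contributions (12, 6, 0, 9), S = 27.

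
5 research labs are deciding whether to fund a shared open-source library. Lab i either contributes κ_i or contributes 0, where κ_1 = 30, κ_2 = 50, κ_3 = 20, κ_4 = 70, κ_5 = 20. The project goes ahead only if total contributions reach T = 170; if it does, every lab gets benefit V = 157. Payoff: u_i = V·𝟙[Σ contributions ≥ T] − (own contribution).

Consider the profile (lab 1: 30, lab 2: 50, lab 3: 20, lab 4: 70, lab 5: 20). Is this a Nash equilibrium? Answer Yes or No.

No

Total = 190 ≥ 170: provided.
Lab 1 (pledges 30, payoff 127): dropping to 0 → total 160, payoff 0. No gain.
Lab 2 (pledges 50, payoff 107): dropping to 0 → total 140, payoff 0. No gain.
Lab 3 (pledges 20, payoff 137): dropping to 0 → total 170, payoff 157. Profitable deviation.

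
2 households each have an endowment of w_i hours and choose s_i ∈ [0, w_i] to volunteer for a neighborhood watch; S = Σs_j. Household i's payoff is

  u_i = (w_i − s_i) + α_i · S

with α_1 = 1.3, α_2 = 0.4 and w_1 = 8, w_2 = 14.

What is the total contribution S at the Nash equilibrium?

∂u_i/∂s_i = α_i − 1, so household i contributes w_i if α_i > 1, else 0.
α_i > 1 for i ∈ {1}; NE contributions (8, 0), S = 8.

8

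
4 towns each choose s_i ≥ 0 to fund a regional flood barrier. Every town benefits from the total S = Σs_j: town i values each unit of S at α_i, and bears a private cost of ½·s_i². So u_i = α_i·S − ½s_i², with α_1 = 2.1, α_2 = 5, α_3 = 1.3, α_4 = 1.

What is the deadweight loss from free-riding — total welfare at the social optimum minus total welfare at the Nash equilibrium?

104.41

Town i's FOC: ∂u_i/∂s_i = α_i − s_i = 0, so s_i* = α_i.
NE contributions = (2.1, 5, 1.3, 1); S = 9.4.
W^NE = (Σα)·S − ½Σα_i² = 9.4² − ½·32.1 = 72.31.
Planner sets s_i = Σα_j = 9.4 for every i, so S^SO = 4·9.4 = 37.6.
W^SO = (Σα)·S^SO − ½·4·(Σα)² = (4/2)·9.4² = 176.72.
Deadweight loss = W^SO − W^NE = 104.41.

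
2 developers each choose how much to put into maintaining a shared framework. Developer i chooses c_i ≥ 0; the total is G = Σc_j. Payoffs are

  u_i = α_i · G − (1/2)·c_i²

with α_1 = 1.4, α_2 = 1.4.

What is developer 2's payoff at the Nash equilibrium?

Developer i's FOC: ∂u_i/∂c_i = α_i − c_i = 0, so c_i* = α_i.
NE contributions = (1.4, 1.4); G = 2.8.
u_2 = α_2·G − ½·(c_2)² = 1.4·2.8 − ½·1.4² = 2.94.

2.94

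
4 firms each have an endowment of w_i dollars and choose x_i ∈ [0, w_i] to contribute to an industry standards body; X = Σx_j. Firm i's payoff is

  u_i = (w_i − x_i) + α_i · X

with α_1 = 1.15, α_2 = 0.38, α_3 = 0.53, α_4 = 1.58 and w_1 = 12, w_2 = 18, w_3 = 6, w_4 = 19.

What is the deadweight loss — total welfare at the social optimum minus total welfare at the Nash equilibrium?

∂u_i/∂x_i = α_i − 1, so firm i contributes w_i if α_i > 1, else 0.
α_i > 1 for i ∈ {1, 4}; NE contributions (12, 0, 0, 19), X = 31.
W^NE = Σw_i − X^NE + (Σα_i)·X^NE = 55 + 2.64·31 = 136.84.
Planner: ∂(Σu_j)/∂x_i = Σα_j − 1 = 2.64 > 0, so everyone contributes w_i; X^SO = 55, W^SO = 55 + 2.64·55 = 200.2.
Deadweight loss = 63.36.

63.36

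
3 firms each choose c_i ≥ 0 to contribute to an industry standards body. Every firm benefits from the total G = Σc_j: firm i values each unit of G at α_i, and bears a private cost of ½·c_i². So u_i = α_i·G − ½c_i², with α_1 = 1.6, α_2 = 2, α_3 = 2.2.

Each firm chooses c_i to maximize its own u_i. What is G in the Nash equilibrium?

Firm i's FOC: ∂u_i/∂c_i = α_i − c_i = 0, so c_i* = α_i.
NE contributions = (1.6, 2, 2.2); G = 5.8.

5.8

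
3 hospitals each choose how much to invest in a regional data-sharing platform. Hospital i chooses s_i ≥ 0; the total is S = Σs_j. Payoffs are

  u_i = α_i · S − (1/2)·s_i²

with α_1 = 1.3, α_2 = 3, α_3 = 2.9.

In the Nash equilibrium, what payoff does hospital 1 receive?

Hospital i's FOC: ∂u_i/∂s_i = α_i − s_i = 0, so s_i* = α_i.
NE contributions = (1.3, 3, 2.9); S = 7.2.
u_1 = α_1·S − ½·(s_1)² = 1.3·7.2 − ½·1.3² = 8.515.

8.515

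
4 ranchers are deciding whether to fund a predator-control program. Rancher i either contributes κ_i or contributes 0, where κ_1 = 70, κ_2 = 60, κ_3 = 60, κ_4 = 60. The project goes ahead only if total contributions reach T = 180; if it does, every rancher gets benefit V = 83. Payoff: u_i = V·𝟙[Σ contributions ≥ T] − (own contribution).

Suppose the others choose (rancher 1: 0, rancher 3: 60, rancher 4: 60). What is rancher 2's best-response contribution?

60

Others' total = 120. Contributing 60 brings total to 180 ≥ 180: gain V − κ_2 = 23.
Best response: 60.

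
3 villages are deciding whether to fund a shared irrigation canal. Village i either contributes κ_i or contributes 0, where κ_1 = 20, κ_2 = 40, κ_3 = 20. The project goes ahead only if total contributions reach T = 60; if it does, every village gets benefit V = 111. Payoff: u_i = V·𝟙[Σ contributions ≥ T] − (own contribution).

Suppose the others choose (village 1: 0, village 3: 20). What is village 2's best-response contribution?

40

Others' total = 20. Contributing 40 brings total to 60 ≥ 60: gain V − κ_2 = 71.
Best response: 40.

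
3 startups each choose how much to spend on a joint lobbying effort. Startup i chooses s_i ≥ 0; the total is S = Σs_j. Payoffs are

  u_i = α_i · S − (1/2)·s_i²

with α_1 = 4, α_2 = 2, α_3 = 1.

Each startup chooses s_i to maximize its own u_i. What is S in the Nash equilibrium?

Startup i's FOC: ∂u_i/∂s_i = α_i − s_i = 0, so s_i* = α_i.
NE contributions = (4, 2, 1); S = 7.

7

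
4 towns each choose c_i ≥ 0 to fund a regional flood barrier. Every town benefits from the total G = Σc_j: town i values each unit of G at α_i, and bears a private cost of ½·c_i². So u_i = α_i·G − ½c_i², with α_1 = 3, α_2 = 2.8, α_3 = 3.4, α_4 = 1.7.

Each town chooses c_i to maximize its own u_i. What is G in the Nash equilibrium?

Town i's FOC: ∂u_i/∂c_i = α_i − c_i = 0, so c_i* = α_i.
NE contributions = (3, 2.8, 3.4, 1.7); G = 10.9.

10.9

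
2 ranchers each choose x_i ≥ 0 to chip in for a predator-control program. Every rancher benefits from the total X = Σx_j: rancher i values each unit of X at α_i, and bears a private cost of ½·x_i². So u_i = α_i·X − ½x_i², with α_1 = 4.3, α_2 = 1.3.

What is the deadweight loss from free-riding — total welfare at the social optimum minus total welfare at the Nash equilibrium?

Rancher i's FOC: ∂u_i/∂x_i = α_i − x_i = 0, so x_i* = α_i.
NE contributions = (4.3, 1.3); X = 5.6.
W^NE = (Σα)·X − ½Σα_i² = 5.6² − ½·20.18 = 21.27.
Planner sets x_i = Σα_j = 5.6 for every i, so X^SO = 2·5.6 = 11.2.
W^SO = (Σα)·X^SO − ½·2·(Σα)² = (2/2)·5.6² = 31.36.
Deadweight loss = W^SO − W^NE = 10.09.

10.09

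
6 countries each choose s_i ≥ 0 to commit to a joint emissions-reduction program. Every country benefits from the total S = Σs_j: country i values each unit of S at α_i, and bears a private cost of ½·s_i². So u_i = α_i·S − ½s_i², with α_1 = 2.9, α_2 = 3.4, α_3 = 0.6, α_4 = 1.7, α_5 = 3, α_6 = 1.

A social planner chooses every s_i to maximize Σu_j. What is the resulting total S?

75.6

Planner FOC: ∂(Σu_j)/∂s_i = (Σα_j) − s_i = 0, so s_i^SO = Σα_j = 12.6 for every i; S^SO = 75.6.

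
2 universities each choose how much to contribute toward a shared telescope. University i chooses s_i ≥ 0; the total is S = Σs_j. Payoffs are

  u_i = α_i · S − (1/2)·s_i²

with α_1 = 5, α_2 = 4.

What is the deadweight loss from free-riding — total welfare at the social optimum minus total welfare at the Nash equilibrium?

20.5

University i's FOC: ∂u_i/∂s_i = α_i − s_i = 0, so s_i* = α_i.
NE contributions = (5, 4); S = 9.
W^NE = (Σα)·S − ½Σα_i² = 9² − ½·41 = 60.5.
Planner sets s_i = Σα_j = 9 for every i, so S^SO = 2·9 = 18.
W^SO = (Σα)·S^SO − ½·2·(Σα)² = (2/2)·9² = 81.
Deadweight loss = W^SO − W^NE = 20.5.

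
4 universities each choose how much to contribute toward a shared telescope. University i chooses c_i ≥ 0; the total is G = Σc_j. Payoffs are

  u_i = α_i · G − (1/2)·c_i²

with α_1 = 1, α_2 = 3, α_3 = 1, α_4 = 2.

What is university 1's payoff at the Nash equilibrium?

University i's FOC: ∂u_i/∂c_i = α_i − c_i = 0, so c_i* = α_i.
NE contributions = (1, 3, 1, 2); G = 7.
u_1 = α_1·G − ½·(c_1)² = 1·7 − ½·1² = 6.5.

6.5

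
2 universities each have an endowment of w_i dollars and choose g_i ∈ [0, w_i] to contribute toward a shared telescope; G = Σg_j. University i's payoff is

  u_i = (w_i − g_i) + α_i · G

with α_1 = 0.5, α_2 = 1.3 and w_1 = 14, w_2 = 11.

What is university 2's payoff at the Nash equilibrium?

∂u_i/∂g_i = α_i − 1, so university i contributes w_i if α_i > 1, else 0.
α_i > 1 for i ∈ {2}; NE contributions (0, 11), G = 11.
u_2 = (11 − 11) + 1.3·11 = 14.3.

14.3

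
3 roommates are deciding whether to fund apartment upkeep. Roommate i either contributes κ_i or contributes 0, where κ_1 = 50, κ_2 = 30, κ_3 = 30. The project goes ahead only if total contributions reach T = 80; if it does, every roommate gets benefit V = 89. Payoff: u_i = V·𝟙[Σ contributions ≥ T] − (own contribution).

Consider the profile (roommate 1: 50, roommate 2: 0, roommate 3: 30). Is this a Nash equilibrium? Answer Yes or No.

Total = 80 ≥ 80: provided.
Roommate 1 (pledges 50, payoff 39): dropping to 0 → total 30, payoff 0. No gain.
Roommate 2 (pledges 0, payoff 89): pledging 30 → total 110, payoff 59. No gain.
Roommate 3 (pledges 30, payoff 59): dropping to 0 → total 50, payoff 0. No gain.

Yes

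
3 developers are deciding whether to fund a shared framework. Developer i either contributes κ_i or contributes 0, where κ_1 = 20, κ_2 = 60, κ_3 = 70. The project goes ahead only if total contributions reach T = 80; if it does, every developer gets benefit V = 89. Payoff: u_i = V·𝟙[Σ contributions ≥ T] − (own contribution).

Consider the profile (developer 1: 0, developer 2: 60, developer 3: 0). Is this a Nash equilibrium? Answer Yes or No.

No

Total = 60 < 80: not provided.
Developer 1 (pledges 0, payoff 0): pledging 20 → total 80, payoff 69. Profitable deviation.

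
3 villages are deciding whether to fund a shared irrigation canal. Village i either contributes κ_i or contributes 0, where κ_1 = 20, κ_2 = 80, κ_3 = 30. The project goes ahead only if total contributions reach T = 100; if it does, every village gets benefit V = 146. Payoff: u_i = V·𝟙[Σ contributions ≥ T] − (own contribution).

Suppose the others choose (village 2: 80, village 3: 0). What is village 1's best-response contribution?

Others' total = 80. Contributing 20 brings total to 100 ≥ 100: gain V − κ_1 = 126.
Best response: 20.

20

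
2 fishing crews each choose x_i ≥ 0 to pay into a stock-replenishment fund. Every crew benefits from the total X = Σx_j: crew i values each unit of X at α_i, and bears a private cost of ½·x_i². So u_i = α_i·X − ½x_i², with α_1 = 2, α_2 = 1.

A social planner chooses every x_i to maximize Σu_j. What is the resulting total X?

Planner FOC: ∂(Σu_j)/∂x_i = (Σα_j) − x_i = 0, so x_i^SO = Σα_j = 3 for every i; X^SO = 6.

6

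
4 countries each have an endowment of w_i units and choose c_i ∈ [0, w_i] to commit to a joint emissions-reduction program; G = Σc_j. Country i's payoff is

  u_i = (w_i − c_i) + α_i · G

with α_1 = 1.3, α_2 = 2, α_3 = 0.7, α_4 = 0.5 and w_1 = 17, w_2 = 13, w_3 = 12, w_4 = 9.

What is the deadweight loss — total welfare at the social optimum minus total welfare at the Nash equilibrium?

73.5

∂u_i/∂c_i = α_i − 1, so country i contributes w_i if α_i > 1, else 0.
α_i > 1 for i ∈ {1, 2}; NE contributions (17, 13, 0, 0), G = 30.
W^NE = Σw_i − G^NE + (Σα_i)·G^NE = 51 + 3.5·30 = 156.
Planner: ∂(Σu_j)/∂c_i = Σα_j − 1 = 3.5 > 0, so everyone contributes w_i; G^SO = 51, W^SO = 51 + 3.5·51 = 229.5.
Deadweight loss = 73.5.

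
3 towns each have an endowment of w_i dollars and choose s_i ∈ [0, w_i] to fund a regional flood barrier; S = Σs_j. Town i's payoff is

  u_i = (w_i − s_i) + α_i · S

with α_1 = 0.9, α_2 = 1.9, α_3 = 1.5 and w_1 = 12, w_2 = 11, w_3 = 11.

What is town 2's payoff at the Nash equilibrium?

∂u_i/∂s_i = α_i − 1, so town i contributes w_i if α_i > 1, else 0.
α_i > 1 for i ∈ {2, 3}; NE contributions (0, 11, 11), S = 22.
u_2 = (11 − 11) + 1.9·22 = 41.8.

41.8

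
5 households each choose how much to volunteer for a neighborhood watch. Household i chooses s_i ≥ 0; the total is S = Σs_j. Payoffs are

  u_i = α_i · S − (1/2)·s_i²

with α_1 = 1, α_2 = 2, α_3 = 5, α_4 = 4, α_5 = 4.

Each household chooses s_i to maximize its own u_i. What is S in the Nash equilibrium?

16

Household i's FOC: ∂u_i/∂s_i = α_i − s_i = 0, so s_i* = α_i.
NE contributions = (1, 2, 5, 4, 4); S = 16.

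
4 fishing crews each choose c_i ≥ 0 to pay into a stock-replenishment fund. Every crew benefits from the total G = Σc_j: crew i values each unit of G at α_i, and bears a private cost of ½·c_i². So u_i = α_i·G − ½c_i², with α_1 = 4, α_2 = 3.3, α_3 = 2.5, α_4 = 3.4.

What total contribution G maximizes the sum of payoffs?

52.8

Planner FOC: ∂(Σu_j)/∂c_i = (Σα_j) − c_i = 0, so c_i^SO = Σα_j = 13.2 for every i; G^SO = 52.8.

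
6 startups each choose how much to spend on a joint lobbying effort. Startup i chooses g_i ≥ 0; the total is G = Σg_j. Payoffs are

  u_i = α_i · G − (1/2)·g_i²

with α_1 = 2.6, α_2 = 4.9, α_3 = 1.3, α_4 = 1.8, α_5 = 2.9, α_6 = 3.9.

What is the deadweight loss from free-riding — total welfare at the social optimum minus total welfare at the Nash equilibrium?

635.18

Startup i's FOC: ∂u_i/∂g_i = α_i − g_i = 0, so g_i* = α_i.
NE contributions = (2.6, 4.9, 1.3, 1.8, 2.9, 3.9); G = 17.4.
W^NE = (Σα)·G − ½Σα_i² = 17.4² − ½·59.32 = 273.1.
Planner sets g_i = Σα_j = 17.4 for every i, so G^SO = 6·17.4 = 104.4.
W^SO = (Σα)·G^SO − ½·6·(Σα)² = (6/2)·17.4² = 908.28.
Deadweight loss = W^SO − W^NE = 635.18.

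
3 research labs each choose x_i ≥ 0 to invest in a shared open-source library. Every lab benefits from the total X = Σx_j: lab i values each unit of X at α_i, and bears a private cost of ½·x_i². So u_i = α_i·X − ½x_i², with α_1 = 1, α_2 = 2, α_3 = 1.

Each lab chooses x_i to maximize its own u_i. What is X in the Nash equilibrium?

4

Lab i's FOC: ∂u_i/∂x_i = α_i − x_i = 0, so x_i* = α_i.
NE contributions = (1, 2, 1); X = 4.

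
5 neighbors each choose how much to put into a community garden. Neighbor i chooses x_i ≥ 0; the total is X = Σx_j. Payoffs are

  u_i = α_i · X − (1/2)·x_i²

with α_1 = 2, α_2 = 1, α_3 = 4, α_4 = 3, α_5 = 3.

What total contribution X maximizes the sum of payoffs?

Planner FOC: ∂(Σu_j)/∂x_i = (Σα_j) − x_i = 0, so x_i^SO = Σα_j = 13 for every i; X^SO = 65.

65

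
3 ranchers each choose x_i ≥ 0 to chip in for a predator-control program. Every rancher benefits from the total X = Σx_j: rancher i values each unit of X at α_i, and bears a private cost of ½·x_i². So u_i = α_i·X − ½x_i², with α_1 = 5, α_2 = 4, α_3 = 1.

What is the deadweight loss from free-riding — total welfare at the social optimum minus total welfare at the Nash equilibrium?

Rancher i's FOC: ∂u_i/∂x_i = α_i − x_i = 0, so x_i* = α_i.
NE contributions = (5, 4, 1); X = 10.
W^NE = (Σα)·X − ½Σα_i² = 10² − ½·42 = 79.
Planner sets x_i = Σα_j = 10 for every i, so X^SO = 3·10 = 30.
W^SO = (Σα)·X^SO − ½·3·(Σα)² = (3/2)·10² = 150.
Deadweight loss = W^SO − W^NE = 71.

71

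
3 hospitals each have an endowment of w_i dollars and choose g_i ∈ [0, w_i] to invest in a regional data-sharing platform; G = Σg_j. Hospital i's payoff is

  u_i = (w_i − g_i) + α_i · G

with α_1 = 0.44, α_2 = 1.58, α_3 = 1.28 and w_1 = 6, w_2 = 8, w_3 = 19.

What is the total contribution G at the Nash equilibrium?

27

∂u_i/∂g_i = α_i − 1, so hospital i contributes w_i if α_i > 1, else 0.
α_i > 1 for i ∈ {2, 3}; NE contributions (0, 8, 19), G = 27.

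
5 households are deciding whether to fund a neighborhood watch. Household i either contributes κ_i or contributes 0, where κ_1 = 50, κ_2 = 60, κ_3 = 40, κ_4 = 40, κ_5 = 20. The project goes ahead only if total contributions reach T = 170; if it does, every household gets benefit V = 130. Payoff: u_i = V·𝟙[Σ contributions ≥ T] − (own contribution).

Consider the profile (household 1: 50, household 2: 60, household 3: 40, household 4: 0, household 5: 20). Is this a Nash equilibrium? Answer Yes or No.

Yes

Total = 170 ≥ 170: provided.
Household 1 (pledges 50, payoff 80): dropping to 0 → total 120, payoff 0. No gain.
Household 2 (pledges 60, payoff 70): dropping to 0 → total 110, payoff 0. No gain.
Household 3 (pledges 40, payoff 90): dropping to 0 → total 130, payoff 0. No gain.
Household 4 (pledges 0, payoff 130): pledging 40 → total 210, payoff 90. No gain.
Household 5 (pledges 20, payoff 110): dropping to 0 → total 150, payoff 0. No gain.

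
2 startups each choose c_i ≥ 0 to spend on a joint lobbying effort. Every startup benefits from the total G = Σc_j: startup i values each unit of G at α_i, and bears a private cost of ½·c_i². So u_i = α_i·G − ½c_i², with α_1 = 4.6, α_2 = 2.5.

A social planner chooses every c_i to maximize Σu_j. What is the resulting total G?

Planner FOC: ∂(Σu_j)/∂c_i = (Σα_j) − c_i = 0, so c_i^SO = Σα_j = 7.1 for every i; G^SO = 14.2.

14.2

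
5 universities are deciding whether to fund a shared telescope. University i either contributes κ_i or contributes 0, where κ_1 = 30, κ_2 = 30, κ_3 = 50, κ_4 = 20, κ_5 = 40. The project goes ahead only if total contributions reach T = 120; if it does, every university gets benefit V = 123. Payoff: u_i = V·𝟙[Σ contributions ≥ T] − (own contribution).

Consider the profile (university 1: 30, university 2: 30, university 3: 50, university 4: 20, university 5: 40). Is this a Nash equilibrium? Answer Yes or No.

No

Total = 170 ≥ 120: provided.
University 1 (pledges 30, payoff 93): dropping to 0 → total 140, payoff 123. Profitable deviation.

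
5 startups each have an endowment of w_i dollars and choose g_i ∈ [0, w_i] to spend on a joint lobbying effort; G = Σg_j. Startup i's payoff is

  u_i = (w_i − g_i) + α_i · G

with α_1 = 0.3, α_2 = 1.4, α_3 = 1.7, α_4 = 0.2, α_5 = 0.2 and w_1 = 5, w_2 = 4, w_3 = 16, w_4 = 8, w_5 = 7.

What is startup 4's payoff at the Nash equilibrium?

12

∂u_i/∂g_i = α_i − 1, so startup i contributes w_i if α_i > 1, else 0.
α_i > 1 for i ∈ {2, 3}; NE contributions (0, 4, 16, 0, 0), G = 20.
u_4 = (8 − 0) + 0.2·20 = 12.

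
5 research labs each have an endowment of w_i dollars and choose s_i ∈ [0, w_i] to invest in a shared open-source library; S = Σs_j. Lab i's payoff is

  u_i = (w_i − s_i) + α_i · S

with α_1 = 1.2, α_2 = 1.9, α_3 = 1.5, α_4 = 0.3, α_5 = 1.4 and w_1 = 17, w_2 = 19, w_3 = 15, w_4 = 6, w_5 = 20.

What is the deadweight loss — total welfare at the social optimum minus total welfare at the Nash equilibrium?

∂u_i/∂s_i = α_i − 1, so lab i contributes w_i if α_i > 1, else 0.
α_i > 1 for i ∈ {1, 2, 3, 5}; NE contributions (17, 19, 15, 0, 20), S = 71.
W^NE = Σw_i − S^NE + (Σα_i)·S^NE = 77 + 5.3·71 = 453.3.
Planner: ∂(Σu_j)/∂s_i = Σα_j − 1 = 5.3 > 0, so everyone contributes w_i; S^SO = 77, W^SO = 77 + 5.3·77 = 485.1.
Deadweight loss = 31.8.

31.8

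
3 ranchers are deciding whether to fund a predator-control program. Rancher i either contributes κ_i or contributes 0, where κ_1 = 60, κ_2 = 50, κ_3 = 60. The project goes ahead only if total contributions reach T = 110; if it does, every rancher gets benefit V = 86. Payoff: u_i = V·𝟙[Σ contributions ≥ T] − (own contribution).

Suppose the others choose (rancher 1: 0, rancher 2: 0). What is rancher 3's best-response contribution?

0

Others' total = 0. Even contributing 60 gives 60 < 110: no benefit either way.
Best response: 0.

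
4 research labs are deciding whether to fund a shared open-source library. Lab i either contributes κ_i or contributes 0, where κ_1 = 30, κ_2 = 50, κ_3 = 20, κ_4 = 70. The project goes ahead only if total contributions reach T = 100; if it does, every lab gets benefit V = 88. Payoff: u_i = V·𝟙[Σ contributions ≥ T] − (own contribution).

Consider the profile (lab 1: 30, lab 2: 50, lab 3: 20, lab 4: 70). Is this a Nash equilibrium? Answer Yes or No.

No

Total = 170 ≥ 100: provided.
Lab 1 (pledges 30, payoff 58): dropping to 0 → total 140, payoff 88. Profitable deviation.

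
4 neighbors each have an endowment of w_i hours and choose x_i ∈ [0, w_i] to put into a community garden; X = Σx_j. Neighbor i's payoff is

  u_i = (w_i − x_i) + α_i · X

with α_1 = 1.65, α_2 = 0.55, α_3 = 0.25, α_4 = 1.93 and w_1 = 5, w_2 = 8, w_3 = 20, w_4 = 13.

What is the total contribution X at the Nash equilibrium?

18

∂u_i/∂x_i = α_i − 1, so neighbor i contributes w_i if α_i > 1, else 0.
α_i > 1 for i ∈ {1, 4}; NE contributions (5, 0, 0, 13), X = 18.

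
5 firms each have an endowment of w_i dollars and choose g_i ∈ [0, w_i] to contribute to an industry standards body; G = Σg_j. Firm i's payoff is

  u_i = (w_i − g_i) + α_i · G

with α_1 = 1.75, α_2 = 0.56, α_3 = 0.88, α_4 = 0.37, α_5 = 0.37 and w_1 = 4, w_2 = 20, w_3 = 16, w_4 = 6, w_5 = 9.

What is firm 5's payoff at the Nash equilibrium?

10.48

∂u_i/∂g_i = α_i − 1, so firm i contributes w_i if α_i > 1, else 0.
α_i > 1 for i ∈ {1}; NE contributions (4, 0, 0, 0, 0), G = 4.
u_5 = (9 − 0) + 0.37·4 = 10.48.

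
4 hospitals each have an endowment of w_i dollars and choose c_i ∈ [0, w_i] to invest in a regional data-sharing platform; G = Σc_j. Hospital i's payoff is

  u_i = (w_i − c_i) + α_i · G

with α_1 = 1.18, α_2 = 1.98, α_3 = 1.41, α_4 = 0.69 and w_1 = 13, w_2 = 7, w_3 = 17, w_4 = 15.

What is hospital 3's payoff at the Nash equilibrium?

52.17

∂u_i/∂c_i = α_i − 1, so hospital i contributes w_i if α_i > 1, else 0.
α_i > 1 for i ∈ {1, 2, 3}; NE contributions (13, 7, 17, 0), G = 37.
u_3 = (17 − 17) + 1.41·37 = 52.17.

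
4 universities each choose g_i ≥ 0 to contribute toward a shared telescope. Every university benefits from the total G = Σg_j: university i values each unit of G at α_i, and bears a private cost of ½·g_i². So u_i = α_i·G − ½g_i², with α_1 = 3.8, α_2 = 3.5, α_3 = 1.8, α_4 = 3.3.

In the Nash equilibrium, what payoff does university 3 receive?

20.7

University i's FOC: ∂u_i/∂g_i = α_i − g_i = 0, so g_i* = α_i.
NE contributions = (3.8, 3.5, 1.8, 3.3); G = 12.4.
u_3 = α_3·G − ½·(g_3)² = 1.8·12.4 − ½·1.8² = 20.7.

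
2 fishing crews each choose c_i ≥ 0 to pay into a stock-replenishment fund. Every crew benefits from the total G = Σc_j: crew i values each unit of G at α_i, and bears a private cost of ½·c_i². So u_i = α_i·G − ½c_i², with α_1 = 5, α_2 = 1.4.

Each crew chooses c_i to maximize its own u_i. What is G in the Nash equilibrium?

6.4

Crew i's FOC: ∂u_i/∂c_i = α_i − c_i = 0, so c_i* = α_i.
NE contributions = (5, 1.4); G = 6.4.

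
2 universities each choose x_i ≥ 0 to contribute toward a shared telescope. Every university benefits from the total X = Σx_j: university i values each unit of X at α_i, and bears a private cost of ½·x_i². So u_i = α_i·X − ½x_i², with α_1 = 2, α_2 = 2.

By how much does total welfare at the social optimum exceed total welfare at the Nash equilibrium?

4

University i's FOC: ∂u_i/∂x_i = α_i − x_i = 0, so x_i* = α_i.
NE contributions = (2, 2); X = 4.
W^NE = (Σα)·X − ½Σα_i² = 4² − ½·8 = 12.
Planner sets x_i = Σα_j = 4 for every i, so X^SO = 2·4 = 8.
W^SO = (Σα)·X^SO − ½·2·(Σα)² = (2/2)·4² = 16.
Deadweight loss = W^SO − W^NE = 4.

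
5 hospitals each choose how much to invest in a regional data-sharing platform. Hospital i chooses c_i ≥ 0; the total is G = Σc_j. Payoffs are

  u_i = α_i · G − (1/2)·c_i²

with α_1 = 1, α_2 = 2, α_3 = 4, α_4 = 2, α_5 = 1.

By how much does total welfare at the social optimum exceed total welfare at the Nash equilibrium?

Hospital i's FOC: ∂u_i/∂c_i = α_i − c_i = 0, so c_i* = α_i.
NE contributions = (1, 2, 4, 2, 1); G = 10.
W^NE = (Σα)·G − ½Σα_i² = 10² − ½·26 = 87.
Planner sets c_i = Σα_j = 10 for every i, so G^SO = 5·10 = 50.
W^SO = (Σα)·G^SO − ½·5·(Σα)² = (5/2)·10² = 250.
Deadweight loss = W^SO − W^NE = 163.

163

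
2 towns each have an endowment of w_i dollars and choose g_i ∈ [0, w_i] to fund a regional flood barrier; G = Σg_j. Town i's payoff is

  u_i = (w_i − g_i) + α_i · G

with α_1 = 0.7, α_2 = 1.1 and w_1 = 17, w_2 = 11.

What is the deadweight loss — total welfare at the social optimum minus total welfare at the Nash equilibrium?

∂u_i/∂g_i = α_i − 1, so town i contributes w_i if α_i > 1, else 0.
α_i > 1 for i ∈ {2}; NE contributions (0, 11), G = 11.
W^NE = Σw_i − G^NE + (Σα_i)·G^NE = 28 + 0.8·11 = 36.8.
Planner: ∂(Σu_j)/∂g_i = Σα_j − 1 = 0.8 > 0, so everyone contributes w_i; G^SO = 28, W^SO = 28 + 0.8·28 = 50.4.
Deadweight loss = 13.6.

13.6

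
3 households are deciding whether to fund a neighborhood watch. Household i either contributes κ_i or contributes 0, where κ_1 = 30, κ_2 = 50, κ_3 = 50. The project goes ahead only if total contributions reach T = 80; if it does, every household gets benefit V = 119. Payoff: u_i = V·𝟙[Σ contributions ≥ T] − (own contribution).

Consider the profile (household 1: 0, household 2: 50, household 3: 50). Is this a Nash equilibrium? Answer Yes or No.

Total = 100 ≥ 80: provided.
Household 1 (pledges 0, payoff 119): pledging 30 → total 130, payoff 89. No gain.
Household 2 (pledges 50, payoff 69): dropping to 0 → total 50, payoff 0. No gain.
Household 3 (pledges 50, payoff 69): dropping to 0 → total 50, payoff 0. No gain.

Yes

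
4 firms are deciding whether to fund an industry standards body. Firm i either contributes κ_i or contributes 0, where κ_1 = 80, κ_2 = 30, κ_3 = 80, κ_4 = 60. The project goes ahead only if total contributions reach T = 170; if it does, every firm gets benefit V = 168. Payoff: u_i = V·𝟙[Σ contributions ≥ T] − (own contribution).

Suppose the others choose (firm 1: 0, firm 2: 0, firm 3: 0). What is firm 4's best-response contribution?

Others' total = 0. Even contributing 60 gives 60 < 170: no benefit either way.
Best response: 0.

0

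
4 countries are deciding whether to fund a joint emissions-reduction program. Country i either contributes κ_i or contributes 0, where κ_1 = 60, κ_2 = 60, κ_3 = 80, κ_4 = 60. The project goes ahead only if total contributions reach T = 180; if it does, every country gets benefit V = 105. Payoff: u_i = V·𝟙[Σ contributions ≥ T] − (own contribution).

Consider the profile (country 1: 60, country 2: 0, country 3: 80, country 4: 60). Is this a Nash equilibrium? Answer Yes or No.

Yes

Total = 200 ≥ 180: provided.
Country 1 (pledges 60, payoff 45): dropping to 0 → total 140, payoff 0. No gain.
Country 2 (pledges 0, payoff 105): pledging 60 → total 260, payoff 45. No gain.
Country 3 (pledges 80, payoff 25): dropping to 0 → total 120, payoff 0. No gain.
Country 4 (pledges 60, payoff 45): dropping to 0 → total 140, payoff 0. No gain.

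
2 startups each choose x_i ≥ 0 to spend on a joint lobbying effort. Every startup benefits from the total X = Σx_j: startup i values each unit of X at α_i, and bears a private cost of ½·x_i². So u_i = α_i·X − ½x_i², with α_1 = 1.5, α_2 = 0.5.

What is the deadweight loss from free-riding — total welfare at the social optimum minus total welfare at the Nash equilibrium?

1.25

Startup i's FOC: ∂u_i/∂x_i = α_i − x_i = 0, so x_i* = α_i.
NE contributions = (1.5, 0.5); X = 2.
W^NE = (Σα)·X − ½Σα_i² = 2² − ½·2.5 = 2.75.
Planner sets x_i = Σα_j = 2 for every i, so X^SO = 2·2 = 4.
W^SO = (Σα)·X^SO − ½·2·(Σα)² = (2/2)·2² = 4.
Deadweight loss = W^SO − W^NE = 1.25.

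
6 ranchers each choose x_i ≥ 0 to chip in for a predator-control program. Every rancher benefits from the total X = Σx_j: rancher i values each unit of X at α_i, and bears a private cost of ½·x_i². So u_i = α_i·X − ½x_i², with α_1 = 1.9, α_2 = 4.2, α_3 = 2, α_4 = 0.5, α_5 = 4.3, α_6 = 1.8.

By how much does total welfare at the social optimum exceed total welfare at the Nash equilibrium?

455.795

Rancher i's FOC: ∂u_i/∂x_i = α_i − x_i = 0, so x_i* = α_i.
NE contributions = (1.9, 4.2, 2, 0.5, 4.3, 1.8); X = 14.7.
W^NE = (Σα)·X − ½Σα_i² = 14.7² − ½·47.23 = 192.475.
Planner sets x_i = Σα_j = 14.7 for every i, so X^SO = 6·14.7 = 88.2.
W^SO = (Σα)·X^SO − ½·6·(Σα)² = (6/2)·14.7² = 648.27.
Deadweight loss = W^SO − W^NE = 455.795.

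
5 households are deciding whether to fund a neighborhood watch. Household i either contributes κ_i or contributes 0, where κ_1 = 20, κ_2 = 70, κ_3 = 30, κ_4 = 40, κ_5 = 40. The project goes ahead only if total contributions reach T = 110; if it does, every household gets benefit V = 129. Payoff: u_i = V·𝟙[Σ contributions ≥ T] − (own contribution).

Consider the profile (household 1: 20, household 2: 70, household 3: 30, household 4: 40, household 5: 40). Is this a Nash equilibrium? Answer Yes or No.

No

Total = 200 ≥ 110: provided.
Household 1 (pledges 20, payoff 109): dropping to 0 → total 180, payoff 129. Profitable deviation.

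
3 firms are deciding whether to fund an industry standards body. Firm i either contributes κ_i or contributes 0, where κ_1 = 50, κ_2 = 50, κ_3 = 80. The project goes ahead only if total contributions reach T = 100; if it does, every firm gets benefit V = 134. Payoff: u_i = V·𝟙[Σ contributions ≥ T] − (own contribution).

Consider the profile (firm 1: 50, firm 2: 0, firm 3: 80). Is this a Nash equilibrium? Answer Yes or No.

Total = 130 ≥ 100: provided.
Firm 1 (pledges 50, payoff 84): dropping to 0 → total 80, payoff 0. No gain.
Firm 2 (pledges 0, payoff 134): pledging 50 → total 180, payoff 84. No gain.
Firm 3 (pledges 80, payoff 54): dropping to 0 → total 50, payoff 0. No gain.

Yes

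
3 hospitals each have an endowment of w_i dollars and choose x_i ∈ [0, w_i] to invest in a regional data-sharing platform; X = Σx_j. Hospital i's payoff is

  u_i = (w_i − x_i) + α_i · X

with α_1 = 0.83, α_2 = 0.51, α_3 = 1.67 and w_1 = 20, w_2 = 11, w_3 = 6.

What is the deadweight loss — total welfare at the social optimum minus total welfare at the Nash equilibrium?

∂u_i/∂x_i = α_i − 1, so hospital i contributes w_i if α_i > 1, else 0.
α_i > 1 for i ∈ {3}; NE contributions (0, 0, 6), X = 6.
W^NE = Σw_i − X^NE + (Σα_i)·X^NE = 37 + 2.01·6 = 49.06.
Planner: ∂(Σu_j)/∂x_i = Σα_j − 1 = 2.01 > 0, so everyone contributes w_i; X^SO = 37, W^SO = 37 + 2.01·37 = 111.37.
Deadweight loss = 62.31.

62.31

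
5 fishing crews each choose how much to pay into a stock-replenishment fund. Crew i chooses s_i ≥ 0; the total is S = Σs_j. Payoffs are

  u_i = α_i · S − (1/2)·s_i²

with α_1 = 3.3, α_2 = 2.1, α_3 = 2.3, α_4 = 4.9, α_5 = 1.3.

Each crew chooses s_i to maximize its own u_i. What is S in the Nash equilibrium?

Crew i's FOC: ∂u_i/∂s_i = α_i − s_i = 0, so s_i* = α_i.
NE contributions = (3.3, 2.1, 2.3, 4.9, 1.3); S = 13.9.

13.9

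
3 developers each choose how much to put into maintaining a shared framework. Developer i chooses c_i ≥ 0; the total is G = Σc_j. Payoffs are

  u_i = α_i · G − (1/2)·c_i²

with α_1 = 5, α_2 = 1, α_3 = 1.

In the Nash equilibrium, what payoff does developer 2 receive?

Developer i's FOC: ∂u_i/∂c_i = α_i − c_i = 0, so c_i* = α_i.
NE contributions = (5, 1, 1); G = 7.
u_2 = α_2·G − ½·(c_2)² = 1·7 − ½·1² = 6.5.

6.5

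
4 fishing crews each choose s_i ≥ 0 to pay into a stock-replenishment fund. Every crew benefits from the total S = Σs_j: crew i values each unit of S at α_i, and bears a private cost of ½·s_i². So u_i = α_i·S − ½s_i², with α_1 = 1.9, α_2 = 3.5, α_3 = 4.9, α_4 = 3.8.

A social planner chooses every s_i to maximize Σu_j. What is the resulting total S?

56.4

Planner FOC: ∂(Σu_j)/∂s_i = (Σα_j) − s_i = 0, so s_i^SO = Σα_j = 14.1 for every i; S^SO = 56.4.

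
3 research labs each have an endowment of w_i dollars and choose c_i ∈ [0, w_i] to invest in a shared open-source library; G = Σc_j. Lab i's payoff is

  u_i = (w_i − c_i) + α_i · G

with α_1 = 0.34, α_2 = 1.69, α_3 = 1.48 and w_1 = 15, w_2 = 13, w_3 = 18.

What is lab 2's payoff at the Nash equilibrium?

52.39

∂u_i/∂c_i = α_i − 1, so lab i contributes w_i if α_i > 1, else 0.
α_i > 1 for i ∈ {2, 3}; NE contributions (0, 13, 18), G = 31.
u_2 = (13 − 13) + 1.69·31 = 52.39.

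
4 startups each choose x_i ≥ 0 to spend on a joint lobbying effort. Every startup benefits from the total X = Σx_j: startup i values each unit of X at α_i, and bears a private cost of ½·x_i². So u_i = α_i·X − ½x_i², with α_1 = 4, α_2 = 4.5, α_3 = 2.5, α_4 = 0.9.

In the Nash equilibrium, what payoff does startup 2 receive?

Startup i's FOC: ∂u_i/∂x_i = α_i − x_i = 0, so x_i* = α_i.
NE contributions = (4, 4.5, 2.5, 0.9); X = 11.9.
u_2 = α_2·X − ½·(x_2)² = 4.5·11.9 − ½·4.5² = 43.425.

43.425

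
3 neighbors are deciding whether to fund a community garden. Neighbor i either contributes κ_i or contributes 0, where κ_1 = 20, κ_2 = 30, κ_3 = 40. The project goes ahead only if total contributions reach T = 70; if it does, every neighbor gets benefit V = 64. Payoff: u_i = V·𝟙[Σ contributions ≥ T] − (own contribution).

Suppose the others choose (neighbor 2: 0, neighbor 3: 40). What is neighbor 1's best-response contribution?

Others' total = 40. Even contributing 20 gives 60 < 70: no benefit either way.
Best response: 0.

0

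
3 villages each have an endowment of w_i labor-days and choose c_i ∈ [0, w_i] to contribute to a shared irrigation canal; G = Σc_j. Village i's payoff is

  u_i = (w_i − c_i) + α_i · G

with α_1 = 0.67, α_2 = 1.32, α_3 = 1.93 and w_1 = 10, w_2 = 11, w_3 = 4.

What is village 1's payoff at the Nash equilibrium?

∂u_i/∂c_i = α_i − 1, so village i contributes w_i if α_i > 1, else 0.
α_i > 1 for i ∈ {2, 3}; NE contributions (0, 11, 4), G = 15.
u_1 = (10 − 0) + 0.67·15 = 20.05.

20.05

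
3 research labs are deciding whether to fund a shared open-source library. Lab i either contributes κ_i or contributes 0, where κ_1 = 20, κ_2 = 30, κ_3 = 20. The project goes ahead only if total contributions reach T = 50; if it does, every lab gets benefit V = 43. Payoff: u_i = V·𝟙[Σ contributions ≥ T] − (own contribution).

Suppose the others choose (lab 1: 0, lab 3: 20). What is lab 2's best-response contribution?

Others' total = 20. Contributing 30 brings total to 50 ≥ 50: gain V − κ_2 = 13.
Best response: 30.

30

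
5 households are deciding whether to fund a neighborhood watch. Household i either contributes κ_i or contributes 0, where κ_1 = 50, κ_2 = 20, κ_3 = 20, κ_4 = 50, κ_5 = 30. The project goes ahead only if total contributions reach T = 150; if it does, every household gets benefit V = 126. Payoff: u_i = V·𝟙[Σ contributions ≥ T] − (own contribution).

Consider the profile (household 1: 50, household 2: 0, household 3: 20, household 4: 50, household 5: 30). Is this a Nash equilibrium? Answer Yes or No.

Yes

Total = 150 ≥ 150: provided.
Household 1 (pledges 50, payoff 76): dropping to 0 → total 100, payoff 0. No gain.
Household 2 (pledges 0, payoff 126): pledging 20 → total 170, payoff 106. No gain.
Household 3 (pledges 20, payoff 106): dropping to 0 → total 130, payoff 0. No gain.
Household 4 (pledges 50, payoff 76): dropping to 0 → total 100, payoff 0. No gain.
Household 5 (pledges 30, payoff 96): dropping to 0 → total 120, payoff 0. No gain.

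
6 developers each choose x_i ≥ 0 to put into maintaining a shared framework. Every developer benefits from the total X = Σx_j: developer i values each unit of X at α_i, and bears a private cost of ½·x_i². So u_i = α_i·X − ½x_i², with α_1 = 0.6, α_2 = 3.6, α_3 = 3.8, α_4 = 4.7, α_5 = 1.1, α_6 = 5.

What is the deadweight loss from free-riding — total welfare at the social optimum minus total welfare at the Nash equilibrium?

744.91

Developer i's FOC: ∂u_i/∂x_i = α_i − x_i = 0, so x_i* = α_i.
NE contributions = (0.6, 3.6, 3.8, 4.7, 1.1, 5); X = 18.8.
W^NE = (Σα)·X − ½Σα_i² = 18.8² − ½·76.06 = 315.41.
Planner sets x_i = Σα_j = 18.8 for every i, so X^SO = 6·18.8 = 112.8.
W^SO = (Σα)·X^SO − ½·6·(Σα)² = (6/2)·18.8² = 1060.32.
Deadweight loss = W^SO − W^NE = 744.91.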